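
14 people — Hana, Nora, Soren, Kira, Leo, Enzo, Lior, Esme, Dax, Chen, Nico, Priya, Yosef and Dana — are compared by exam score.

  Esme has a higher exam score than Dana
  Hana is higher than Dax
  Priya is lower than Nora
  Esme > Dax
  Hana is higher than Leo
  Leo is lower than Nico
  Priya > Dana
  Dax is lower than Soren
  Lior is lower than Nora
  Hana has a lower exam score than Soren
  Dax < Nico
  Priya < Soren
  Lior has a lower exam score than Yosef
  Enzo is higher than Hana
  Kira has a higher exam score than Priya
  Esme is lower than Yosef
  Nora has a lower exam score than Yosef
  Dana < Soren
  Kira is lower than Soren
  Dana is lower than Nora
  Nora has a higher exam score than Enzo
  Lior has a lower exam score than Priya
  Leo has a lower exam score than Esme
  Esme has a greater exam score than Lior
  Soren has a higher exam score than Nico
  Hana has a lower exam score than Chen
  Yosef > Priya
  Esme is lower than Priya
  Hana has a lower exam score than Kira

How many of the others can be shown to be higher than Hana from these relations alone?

The elements the relations force above Hana are Enzo, Nora, Yosef, Kira, Soren, Chen — no chain reaches any other.
That is 6.

6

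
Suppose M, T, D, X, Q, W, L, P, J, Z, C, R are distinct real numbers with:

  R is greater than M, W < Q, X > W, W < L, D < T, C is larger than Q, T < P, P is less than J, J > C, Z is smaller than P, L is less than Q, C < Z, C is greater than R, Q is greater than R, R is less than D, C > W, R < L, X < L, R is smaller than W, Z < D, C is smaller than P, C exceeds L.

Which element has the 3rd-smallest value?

The consecutive relations fix a unique order: M < R < W < X < L < Q < C < Z < D < T < P < J.
The 3rd smallest is W.

W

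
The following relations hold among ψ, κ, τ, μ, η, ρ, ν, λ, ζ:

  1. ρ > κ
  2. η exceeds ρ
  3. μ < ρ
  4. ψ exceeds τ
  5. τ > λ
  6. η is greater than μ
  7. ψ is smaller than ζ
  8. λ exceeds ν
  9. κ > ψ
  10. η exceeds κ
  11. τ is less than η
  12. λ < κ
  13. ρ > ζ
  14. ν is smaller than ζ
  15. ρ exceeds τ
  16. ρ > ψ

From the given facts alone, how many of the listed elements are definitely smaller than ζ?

4

Directly below ζ: ν, ψ.
One step further: τ (3 so far).
One step further: λ (4 so far).
Nothing else is reachable below ζ; 4 in all.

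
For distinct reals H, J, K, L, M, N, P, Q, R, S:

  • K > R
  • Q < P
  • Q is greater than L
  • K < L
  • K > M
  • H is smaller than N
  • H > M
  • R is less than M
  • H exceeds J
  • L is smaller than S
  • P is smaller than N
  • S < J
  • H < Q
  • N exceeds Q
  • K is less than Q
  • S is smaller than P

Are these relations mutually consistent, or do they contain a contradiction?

consistent

Every relation is compatible with R < M < K < L < S < J < H < Q < P < N; the set is consistent.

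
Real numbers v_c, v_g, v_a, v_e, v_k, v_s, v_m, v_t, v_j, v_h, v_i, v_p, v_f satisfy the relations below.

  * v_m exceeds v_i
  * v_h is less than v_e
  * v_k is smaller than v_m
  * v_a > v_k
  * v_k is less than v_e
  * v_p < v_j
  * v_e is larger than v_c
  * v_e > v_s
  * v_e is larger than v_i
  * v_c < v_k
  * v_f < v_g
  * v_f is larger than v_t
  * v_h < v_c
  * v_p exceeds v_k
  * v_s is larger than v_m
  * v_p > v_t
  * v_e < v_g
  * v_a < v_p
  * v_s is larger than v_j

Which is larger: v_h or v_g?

v_g

v_h < v_c and v_c < v_k give v_h < v_k.
Then v_k < v_a extends the chain to v_a.
With v_a < v_p: v_h < v_c < v_k < v_a < v_p.
With v_p < v_j: v_h < v_c < v_k < v_a < v_p < v_j.
With v_j < v_s: v_h < v_c < v_k < v_a < v_p < v_j < v_s.
Then v_s < v_e extends the chain to v_e.
Then v_e < v_g extends the chain to v_g.
So v_h < v_g; v_g is the larger of the two.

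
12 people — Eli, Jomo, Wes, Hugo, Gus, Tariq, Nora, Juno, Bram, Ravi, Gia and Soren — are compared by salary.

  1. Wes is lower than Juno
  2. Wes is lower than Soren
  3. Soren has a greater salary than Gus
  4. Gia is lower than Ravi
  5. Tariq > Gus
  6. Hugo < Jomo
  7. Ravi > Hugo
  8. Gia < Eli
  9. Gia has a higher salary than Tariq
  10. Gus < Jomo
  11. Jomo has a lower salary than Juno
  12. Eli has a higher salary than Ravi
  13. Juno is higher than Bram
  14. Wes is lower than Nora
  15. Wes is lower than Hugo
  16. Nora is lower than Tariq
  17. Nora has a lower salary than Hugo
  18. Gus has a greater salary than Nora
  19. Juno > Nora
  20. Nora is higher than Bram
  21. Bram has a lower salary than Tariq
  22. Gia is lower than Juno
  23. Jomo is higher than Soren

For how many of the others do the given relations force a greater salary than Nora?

The elements the relations force above Nora are Hugo, Gus, Tariq, Gia, Soren, Ravi, Eli, Jomo, Juno — no chain reaches any other.
That is 9.

9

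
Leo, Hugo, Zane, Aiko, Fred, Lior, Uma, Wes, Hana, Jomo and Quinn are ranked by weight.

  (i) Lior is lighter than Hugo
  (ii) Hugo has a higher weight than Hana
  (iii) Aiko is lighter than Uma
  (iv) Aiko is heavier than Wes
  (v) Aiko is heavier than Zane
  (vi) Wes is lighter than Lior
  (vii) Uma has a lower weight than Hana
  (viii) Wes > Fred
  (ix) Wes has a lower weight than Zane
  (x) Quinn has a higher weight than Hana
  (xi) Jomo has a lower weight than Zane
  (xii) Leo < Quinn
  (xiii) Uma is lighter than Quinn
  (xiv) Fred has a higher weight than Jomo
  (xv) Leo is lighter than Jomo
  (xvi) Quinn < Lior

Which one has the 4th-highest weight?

Hana

Piecing the relations together gives one ordering: Leo < Jomo < Fred < Wes < Zane < Aiko < Uma < Hana < Quinn < Lior < Hugo.
Counting 4 from the largest end gives Hana.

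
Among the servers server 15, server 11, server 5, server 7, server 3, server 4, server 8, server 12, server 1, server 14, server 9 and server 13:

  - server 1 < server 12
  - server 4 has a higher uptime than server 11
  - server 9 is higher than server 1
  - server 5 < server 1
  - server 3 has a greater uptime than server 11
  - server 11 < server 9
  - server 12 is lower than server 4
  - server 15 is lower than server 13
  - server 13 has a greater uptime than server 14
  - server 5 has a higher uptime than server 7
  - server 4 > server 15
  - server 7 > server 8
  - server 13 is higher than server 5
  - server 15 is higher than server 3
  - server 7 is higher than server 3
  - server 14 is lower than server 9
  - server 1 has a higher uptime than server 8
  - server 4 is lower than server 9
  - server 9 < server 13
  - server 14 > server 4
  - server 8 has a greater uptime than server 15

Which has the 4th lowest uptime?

server 8

Piecing the relations together gives one ordering: server 11 < server 3 < server 15 < server 8 < server 7 < server 5 < server 1 < server 12 < server 4 < server 14 < server 9 < server 13.
Counting 4 from the smallest end gives server 8.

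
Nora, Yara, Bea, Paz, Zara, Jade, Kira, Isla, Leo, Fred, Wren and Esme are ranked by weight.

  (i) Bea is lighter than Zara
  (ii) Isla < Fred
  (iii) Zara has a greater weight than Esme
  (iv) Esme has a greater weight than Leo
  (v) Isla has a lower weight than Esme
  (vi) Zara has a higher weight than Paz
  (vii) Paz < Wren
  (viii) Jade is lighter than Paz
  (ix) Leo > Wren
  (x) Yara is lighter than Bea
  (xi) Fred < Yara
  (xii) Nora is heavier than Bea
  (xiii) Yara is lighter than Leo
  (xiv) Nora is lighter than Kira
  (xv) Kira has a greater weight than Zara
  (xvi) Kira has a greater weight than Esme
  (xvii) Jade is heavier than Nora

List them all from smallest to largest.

The consecutive links are each given: Isla < Fred; Fred < Yara; Yara < Bea; Bea < Nora; Nora < Jade; Jade < Paz; Paz < Wren; Wren < Leo; Leo < Esme; Esme < Zara; Zara < Kira.

Isla < Fred < Yara < Bea < Nora < Jade < Paz < Wren < Leo < Esme < Zara < Kira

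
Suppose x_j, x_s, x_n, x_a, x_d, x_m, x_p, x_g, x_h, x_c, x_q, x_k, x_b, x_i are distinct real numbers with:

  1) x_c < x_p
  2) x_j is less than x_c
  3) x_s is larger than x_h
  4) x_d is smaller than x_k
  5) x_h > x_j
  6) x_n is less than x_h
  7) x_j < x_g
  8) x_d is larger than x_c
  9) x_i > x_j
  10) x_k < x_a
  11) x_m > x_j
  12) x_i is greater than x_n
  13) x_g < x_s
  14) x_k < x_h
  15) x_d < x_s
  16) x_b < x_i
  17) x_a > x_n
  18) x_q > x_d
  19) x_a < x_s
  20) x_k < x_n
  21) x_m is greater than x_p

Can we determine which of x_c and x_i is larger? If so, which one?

x_i

Following the relations from x_c: x_c < x_d < x_k < x_n < x_i.
So x_i is larger.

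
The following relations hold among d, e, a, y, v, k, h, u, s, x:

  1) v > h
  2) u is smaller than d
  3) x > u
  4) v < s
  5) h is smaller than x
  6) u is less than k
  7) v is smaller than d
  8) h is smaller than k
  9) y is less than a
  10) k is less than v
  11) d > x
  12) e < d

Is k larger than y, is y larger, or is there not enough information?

undetermined

Following every chain through k: above k we get v, s, d; below k we get u, h.
y is not reached, and no chain runs the other way from y to k.
So the given relations leave the order of k and y undetermined.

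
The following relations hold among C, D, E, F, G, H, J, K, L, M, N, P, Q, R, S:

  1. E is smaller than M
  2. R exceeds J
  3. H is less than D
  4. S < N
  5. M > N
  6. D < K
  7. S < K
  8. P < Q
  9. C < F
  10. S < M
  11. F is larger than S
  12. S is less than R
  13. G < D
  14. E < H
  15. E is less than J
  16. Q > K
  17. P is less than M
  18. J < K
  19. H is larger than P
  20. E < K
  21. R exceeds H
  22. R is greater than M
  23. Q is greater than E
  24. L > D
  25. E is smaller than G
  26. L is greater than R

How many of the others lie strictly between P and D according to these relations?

1

Chaining upward from P reaches: H, M, R, L, K, Q.
Chaining downward from D reaches: E, G, H.
Strictly between P and D are those in both lists: H — 1 element.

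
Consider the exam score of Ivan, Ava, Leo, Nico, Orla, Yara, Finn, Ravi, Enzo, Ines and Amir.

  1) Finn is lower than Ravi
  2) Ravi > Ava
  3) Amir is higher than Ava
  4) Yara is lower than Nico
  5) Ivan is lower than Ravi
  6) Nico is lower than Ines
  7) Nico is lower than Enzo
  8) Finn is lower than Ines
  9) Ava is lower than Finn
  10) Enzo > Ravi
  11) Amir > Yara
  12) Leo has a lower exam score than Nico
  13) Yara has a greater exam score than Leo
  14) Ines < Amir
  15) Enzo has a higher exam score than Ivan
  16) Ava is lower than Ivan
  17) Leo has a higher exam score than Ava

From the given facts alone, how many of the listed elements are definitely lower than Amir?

The elements the relations force below Amir are Ava, Leo, Finn, Yara, Nico, Ines — no chain reaches any other.
That is 6.

6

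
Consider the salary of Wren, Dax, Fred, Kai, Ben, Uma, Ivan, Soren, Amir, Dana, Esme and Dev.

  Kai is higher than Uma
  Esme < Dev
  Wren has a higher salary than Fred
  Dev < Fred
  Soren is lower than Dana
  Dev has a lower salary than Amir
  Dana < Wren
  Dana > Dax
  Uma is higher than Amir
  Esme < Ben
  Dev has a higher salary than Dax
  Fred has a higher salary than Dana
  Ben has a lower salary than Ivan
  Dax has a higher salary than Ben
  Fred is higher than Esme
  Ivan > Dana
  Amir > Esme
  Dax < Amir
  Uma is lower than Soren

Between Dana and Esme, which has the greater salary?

Esme < Ben and Ben < Dax give Esme < Dax.
With Dax < Dev: Esme < Ben < Dax < Dev.
Then Dev < Amir extends the chain to Amir.
With Amir < Uma: Esme < Ben < Dax < Dev < Amir < Uma.
Then Uma < Soren extends the chain to Soren.
With Soren < Dana: Esme < Ben < Dax < Dev < Amir < Uma < Soren < Dana.
So Esme < Dana; Dana is the higher of the two.

Dana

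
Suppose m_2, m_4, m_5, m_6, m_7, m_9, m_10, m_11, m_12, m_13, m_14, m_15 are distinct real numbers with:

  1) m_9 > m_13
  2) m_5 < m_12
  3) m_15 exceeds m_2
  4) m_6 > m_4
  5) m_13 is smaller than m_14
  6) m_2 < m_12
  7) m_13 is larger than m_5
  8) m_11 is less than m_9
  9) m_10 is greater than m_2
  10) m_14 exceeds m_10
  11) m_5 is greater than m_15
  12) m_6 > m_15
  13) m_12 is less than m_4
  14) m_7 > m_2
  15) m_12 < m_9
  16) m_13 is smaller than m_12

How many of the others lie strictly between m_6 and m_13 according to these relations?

2

Chaining upward from m_13 reaches: m_12, m_14, m_9, m_4.
Chaining downward from m_6 reaches: m_2, m_15, m_5, m_12, m_4.
Strictly between m_13 and m_6 are those in both lists: m_12, m_4 — 2 elements.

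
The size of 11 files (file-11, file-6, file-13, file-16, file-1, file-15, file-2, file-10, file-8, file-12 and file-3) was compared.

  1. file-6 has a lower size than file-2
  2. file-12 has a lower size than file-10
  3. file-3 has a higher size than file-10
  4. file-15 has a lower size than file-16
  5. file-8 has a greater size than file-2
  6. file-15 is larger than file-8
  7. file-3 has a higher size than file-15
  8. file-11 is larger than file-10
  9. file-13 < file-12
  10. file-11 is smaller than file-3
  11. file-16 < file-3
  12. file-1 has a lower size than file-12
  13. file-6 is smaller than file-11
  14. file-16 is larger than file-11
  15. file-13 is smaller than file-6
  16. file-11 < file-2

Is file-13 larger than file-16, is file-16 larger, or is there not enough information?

file-13 < file-12 and file-12 < file-10 give file-13 < file-10.
Then file-10 < file-11 extends the chain to file-11.
Then file-11 < file-2 extends the chain to file-2.
Then file-2 < file-8 extends the chain to file-8.
With file-8 < file-15: file-13 < file-12 < file-10 < file-11 < file-2 < file-8 < file-15.
Then file-15 < file-16 extends the chain to file-16.
So file-16 is larger.

file-16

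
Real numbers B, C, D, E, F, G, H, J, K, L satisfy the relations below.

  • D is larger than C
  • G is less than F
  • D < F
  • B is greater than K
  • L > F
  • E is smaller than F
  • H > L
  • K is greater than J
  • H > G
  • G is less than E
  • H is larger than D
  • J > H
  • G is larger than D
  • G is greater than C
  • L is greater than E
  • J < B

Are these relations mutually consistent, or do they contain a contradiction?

Every relation is compatible with C < D < G < E < F < L < H < J < K < B; the set is consistent.

consistent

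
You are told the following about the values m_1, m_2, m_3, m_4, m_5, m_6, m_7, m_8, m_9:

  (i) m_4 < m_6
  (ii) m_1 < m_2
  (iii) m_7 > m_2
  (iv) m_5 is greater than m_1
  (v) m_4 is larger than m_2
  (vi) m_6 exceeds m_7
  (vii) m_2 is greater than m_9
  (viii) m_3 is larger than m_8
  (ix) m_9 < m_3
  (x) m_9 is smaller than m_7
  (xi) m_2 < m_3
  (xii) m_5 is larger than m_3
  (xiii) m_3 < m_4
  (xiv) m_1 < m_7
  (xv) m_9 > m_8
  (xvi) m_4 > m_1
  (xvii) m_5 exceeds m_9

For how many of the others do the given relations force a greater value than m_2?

The elements the relations force above m_2 are m_3, m_5, m_4, m_7, m_6 — no chain reaches any other.
That is 5.

5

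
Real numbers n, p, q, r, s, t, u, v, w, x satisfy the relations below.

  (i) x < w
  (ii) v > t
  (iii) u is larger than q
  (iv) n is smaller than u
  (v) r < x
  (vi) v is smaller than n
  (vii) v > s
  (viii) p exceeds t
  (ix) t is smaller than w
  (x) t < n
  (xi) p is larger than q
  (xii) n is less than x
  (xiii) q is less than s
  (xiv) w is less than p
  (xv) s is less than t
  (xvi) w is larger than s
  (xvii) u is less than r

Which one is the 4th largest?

r

The consecutive relations fix a unique order: q < s < t < v < n < u < r < x < w < p.
Counting 4 from the largest end gives r.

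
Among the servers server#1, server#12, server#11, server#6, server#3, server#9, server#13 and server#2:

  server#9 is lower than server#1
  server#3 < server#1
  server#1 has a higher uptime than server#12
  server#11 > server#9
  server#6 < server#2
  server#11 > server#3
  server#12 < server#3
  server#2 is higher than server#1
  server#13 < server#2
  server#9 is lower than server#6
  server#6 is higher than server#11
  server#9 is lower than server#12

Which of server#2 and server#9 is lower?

server#9

Following the relations from server#9: server#9 < server#12 < server#3 < server#11 < server#6 < server#2.
So server#9 < server#2; server#9 is the lower of the two.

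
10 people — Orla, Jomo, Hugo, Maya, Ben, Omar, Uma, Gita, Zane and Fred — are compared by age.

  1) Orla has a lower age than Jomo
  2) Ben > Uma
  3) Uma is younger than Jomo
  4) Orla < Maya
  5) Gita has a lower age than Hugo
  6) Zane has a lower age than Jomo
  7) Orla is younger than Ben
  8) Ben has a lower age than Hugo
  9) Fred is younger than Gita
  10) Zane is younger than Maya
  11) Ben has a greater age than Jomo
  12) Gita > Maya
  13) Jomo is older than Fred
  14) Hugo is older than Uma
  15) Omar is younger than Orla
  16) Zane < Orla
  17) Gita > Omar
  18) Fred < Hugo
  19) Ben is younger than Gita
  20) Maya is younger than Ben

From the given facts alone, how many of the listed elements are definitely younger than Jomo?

The elements the relations force below Jomo are Omar, Uma, Zane, Orla, Fred — no chain reaches any other.
That is 5.

5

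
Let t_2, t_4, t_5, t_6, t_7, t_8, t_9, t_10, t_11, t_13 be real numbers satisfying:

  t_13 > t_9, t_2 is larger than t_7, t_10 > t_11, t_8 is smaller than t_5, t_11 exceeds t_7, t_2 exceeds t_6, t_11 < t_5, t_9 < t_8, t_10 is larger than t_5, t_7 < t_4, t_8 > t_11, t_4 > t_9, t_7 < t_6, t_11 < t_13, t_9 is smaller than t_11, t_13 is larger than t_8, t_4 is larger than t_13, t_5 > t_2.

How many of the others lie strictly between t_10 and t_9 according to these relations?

3

The relations place t_9 below t_10. An element lies strictly between them when it is forced above t_9 and also forced below t_10.
Above t_9: {t_11, t_8, t_13, t_5, t_4}. Below t_10: {t_7, t_11, t_6, t_8, t_2, t_5}.
Intersection: {t_11, t_8, t_5} — 3.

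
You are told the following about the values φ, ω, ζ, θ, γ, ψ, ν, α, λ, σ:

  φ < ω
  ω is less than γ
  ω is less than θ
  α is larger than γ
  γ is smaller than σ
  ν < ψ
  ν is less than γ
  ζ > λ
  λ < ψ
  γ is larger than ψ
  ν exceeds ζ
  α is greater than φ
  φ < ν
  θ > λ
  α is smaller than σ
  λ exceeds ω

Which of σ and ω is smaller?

ω

Following the relations from ω: ω < λ < ζ < ν < ψ < γ < α < σ.
So ω < σ; ω is the smaller of the two.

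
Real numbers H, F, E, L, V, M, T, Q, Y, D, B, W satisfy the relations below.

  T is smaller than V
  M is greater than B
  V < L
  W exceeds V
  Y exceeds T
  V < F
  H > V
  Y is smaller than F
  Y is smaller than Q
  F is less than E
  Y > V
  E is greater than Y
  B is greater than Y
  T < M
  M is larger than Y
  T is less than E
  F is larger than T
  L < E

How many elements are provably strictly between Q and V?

1

The relations place V below Q. An element lies strictly between them when it is forced above V and also forced below Q.
Above V: {H, Y, F, B, L, E, W, M}. Below Q: {T, Y}.
Intersection: {Y} — 1.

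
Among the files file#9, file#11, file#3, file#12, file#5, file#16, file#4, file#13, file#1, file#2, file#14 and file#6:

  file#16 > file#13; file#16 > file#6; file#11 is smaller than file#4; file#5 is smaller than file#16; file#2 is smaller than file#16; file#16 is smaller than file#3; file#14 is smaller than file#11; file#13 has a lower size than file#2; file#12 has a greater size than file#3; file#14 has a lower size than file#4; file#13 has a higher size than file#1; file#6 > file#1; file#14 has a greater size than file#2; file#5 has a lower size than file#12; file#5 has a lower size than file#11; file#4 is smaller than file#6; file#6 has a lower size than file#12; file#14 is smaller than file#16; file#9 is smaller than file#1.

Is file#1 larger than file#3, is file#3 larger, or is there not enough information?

file#3

file#1 < file#13 and file#13 < file#2 give file#1 < file#2.
Then file#2 < file#14 extends the chain to file#14.
With file#14 < file#11: file#1 < file#13 < file#2 < file#14 < file#11.
With file#11 < file#4: file#1 < file#13 < file#2 < file#14 < file#11 < file#4.
Then file#4 < file#6 extends the chain to file#6.
With file#6 < file#16: file#1 < file#13 < file#2 < file#14 < file#11 < file#4 < file#6 < file#16.
Then file#16 < file#3 extends the chain to file#3.
So file#3 is larger.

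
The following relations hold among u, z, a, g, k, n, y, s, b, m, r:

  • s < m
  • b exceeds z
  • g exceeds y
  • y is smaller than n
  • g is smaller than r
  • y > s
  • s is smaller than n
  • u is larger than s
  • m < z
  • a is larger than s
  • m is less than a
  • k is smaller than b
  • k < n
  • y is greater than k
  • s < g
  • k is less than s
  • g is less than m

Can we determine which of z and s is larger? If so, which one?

z

Link the given pairs in sequence: s < y; y < g; g < m; m < z.
Together: s < y < g < m < z.
So z is larger.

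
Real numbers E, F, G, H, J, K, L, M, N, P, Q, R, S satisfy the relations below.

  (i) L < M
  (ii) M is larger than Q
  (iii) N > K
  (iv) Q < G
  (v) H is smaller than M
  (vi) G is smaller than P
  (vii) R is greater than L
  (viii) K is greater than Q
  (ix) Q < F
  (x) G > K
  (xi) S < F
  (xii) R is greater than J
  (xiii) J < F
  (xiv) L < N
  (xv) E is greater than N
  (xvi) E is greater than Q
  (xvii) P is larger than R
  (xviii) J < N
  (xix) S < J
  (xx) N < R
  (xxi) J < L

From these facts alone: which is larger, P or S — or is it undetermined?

P

Link the given pairs in sequence: S < J; J < N; N < R; R < P.
Together: S < J < N < R < P.
So P is larger.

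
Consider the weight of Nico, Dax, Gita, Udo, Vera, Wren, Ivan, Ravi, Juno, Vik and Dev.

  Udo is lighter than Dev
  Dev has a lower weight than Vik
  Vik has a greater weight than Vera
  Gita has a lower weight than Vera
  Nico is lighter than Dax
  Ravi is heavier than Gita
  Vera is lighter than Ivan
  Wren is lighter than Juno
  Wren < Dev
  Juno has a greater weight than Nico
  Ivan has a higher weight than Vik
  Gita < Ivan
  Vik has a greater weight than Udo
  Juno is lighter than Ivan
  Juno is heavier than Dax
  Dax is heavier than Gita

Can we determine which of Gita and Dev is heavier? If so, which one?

Following every chain through Gita: above Gita we get Vera, Dax, Juno, Ravi, Vik, Ivan.
Dev is not reached, and no chain runs the other way from Dev to Gita.
So the given relations leave the order of Gita and Dev undetermined.

undetermined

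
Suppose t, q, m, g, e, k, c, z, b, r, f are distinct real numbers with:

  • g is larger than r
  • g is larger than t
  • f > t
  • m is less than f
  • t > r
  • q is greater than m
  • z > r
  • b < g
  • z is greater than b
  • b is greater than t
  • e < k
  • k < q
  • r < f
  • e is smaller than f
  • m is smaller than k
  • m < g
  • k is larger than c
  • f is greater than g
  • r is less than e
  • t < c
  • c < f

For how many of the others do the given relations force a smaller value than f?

7

From f the given relations immediately reach m, r, t, e, c, g.
From those, b — 7 in total.
No other element is forced below f by the given relations, so the count is 7.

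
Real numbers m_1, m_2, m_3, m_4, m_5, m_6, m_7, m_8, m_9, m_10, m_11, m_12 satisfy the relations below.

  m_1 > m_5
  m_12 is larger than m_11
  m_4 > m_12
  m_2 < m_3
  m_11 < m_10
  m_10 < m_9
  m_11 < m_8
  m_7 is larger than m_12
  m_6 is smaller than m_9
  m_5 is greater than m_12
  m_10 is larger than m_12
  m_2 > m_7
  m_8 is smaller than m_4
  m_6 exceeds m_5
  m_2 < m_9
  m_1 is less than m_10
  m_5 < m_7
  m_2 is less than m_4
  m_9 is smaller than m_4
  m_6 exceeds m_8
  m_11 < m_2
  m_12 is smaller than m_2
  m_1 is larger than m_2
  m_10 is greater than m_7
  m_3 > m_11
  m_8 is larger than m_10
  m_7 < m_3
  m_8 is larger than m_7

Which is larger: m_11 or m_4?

Following the relations from m_11: m_11 < m_12 < m_5 < m_7 < m_2 < m_1 < m_10 < m_8 < m_6 < m_9 < m_4.
So m_11 < m_4; m_4 is the larger of the two.

m_4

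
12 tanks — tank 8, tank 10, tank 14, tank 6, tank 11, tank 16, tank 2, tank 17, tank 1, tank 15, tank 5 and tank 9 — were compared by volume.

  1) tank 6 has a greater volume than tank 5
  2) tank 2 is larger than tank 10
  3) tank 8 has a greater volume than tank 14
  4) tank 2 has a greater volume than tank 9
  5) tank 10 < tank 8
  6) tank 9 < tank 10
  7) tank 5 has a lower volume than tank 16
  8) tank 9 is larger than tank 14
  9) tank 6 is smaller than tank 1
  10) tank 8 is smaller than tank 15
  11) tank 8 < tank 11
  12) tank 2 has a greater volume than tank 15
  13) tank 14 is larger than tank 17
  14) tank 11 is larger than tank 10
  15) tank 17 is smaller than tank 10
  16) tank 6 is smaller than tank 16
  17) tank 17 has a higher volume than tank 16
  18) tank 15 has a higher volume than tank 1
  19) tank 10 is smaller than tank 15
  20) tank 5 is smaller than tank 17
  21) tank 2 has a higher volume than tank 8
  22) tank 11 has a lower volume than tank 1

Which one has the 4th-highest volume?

Chaining the given pairs: tank 5 < tank 6 < tank 16 < tank 17 < tank 14 < tank 9 < tank 10 < tank 8 < tank 11 < tank 1 < tank 15 < tank 2.
Counting 4 from the largest end gives tank 11.

tank 11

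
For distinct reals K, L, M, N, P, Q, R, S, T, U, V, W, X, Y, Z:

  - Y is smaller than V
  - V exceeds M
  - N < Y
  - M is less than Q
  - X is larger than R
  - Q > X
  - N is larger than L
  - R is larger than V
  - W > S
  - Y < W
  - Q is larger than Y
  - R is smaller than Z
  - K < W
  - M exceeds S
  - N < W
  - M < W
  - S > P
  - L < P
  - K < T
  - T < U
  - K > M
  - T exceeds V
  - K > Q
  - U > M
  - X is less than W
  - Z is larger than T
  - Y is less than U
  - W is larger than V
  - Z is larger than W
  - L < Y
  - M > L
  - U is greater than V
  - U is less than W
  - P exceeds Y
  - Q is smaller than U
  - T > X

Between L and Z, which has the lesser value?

L

L < N and N < Y give L < Y.
Then Y < P extends the chain to P.
Then P < S extends the chain to S.
Then S < M extends the chain to M.
Then M < V extends the chain to V.
Then V < R extends the chain to R.
With R < X: L < N < Y < P < S < M < V < R < X.
Then X < Q extends the chain to Q.
Then Q < K extends the chain to K.
Then K < T extends the chain to T.
Then T < U extends the chain to U.
Then U < W extends the chain to W.
Then W < Z extends the chain to Z.
So L < Z; L is the smaller of the two.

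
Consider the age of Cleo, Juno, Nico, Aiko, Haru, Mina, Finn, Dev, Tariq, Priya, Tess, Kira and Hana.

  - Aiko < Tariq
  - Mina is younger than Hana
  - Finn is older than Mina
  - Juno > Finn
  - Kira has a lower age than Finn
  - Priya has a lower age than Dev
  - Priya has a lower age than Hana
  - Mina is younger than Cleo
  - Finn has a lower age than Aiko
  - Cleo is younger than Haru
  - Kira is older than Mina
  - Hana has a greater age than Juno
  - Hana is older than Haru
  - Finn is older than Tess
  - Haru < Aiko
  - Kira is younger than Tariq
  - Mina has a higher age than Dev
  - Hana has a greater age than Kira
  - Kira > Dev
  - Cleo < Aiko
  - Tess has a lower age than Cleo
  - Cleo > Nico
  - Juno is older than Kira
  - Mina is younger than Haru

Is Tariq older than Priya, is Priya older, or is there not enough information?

Tariq

Priya < Dev and Dev < Mina give Priya < Mina.
With Mina < Kira: Priya < Dev < Mina < Kira.
With Kira < Finn: Priya < Dev < Mina < Kira < Finn.
Then Finn < Aiko extends the chain to Aiko.
With Aiko < Tariq: Priya < Dev < Mina < Kira < Finn < Aiko < Tariq.
So Tariq is older.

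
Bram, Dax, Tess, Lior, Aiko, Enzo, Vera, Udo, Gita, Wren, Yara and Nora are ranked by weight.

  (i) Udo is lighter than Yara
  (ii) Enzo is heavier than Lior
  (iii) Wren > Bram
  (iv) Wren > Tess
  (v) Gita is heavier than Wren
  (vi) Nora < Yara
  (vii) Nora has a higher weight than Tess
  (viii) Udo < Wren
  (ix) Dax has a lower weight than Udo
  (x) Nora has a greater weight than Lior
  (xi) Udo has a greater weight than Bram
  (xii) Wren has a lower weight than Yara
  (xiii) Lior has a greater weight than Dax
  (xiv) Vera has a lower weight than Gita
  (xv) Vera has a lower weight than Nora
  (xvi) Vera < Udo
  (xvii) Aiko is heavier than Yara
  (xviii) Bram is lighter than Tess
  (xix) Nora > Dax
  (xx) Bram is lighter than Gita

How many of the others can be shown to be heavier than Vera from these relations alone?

6

The elements the relations force above Vera are Udo, Wren, Nora, Gita, Yara, Aiko — no chain reaches any other.
That is 6.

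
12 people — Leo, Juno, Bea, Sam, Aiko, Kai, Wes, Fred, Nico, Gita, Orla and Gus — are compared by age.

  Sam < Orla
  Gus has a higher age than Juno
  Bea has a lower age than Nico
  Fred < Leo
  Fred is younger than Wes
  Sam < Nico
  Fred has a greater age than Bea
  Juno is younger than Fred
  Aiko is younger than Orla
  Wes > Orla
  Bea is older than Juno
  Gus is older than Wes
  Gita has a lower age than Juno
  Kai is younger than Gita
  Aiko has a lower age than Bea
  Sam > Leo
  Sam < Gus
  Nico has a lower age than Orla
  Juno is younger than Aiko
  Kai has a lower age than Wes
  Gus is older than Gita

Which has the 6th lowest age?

Chaining the given pairs: Kai < Gita < Juno < Aiko < Bea < Fred < Leo < Sam < Nico < Orla < Wes < Gus.
The 6th smallest is Fred.

Fred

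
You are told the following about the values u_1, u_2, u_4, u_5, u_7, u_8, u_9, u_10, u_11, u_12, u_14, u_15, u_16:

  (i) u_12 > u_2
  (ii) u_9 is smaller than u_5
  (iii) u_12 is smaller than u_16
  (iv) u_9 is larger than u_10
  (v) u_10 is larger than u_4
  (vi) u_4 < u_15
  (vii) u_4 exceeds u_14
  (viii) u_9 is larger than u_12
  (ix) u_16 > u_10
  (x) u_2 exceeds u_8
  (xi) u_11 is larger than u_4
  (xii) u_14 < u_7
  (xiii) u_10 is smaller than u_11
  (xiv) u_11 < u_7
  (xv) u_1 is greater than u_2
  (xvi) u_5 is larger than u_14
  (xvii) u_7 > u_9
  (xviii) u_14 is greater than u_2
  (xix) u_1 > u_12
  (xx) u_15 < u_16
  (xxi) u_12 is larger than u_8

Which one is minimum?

u_8

Chaining upward from u_8: directly above it, u_2, u_12; then u_14, u_9, u_1, u_16; then u_4, u_5, u_7; then u_15, u_10, u_11.
That covers every other element, and nothing is given below u_8, so u_8 is the minimum.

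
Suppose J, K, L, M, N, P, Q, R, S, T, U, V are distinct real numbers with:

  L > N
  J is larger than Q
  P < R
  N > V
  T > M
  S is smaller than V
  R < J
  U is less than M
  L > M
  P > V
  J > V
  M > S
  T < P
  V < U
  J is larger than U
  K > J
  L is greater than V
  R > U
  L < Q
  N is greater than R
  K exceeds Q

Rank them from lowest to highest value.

The consecutive links are each given: S < V; V < U; U < M; M < T; T < P; P < R; R < N; N < L; L < Q; Q < J; J < K.

S < V < U < M < T < P < R < N < L < Q < J < K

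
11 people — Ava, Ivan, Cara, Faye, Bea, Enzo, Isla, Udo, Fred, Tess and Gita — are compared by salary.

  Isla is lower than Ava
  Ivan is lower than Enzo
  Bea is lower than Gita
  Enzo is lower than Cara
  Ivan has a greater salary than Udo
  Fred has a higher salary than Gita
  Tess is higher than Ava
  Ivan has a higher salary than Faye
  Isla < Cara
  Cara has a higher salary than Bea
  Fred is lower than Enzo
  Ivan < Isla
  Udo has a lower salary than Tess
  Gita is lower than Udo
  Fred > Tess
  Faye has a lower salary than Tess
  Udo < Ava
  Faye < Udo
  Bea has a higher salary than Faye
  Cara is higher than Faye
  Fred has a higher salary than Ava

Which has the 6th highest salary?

Isla

Piecing the relations together gives one ordering: Faye < Bea < Gita < Udo < Ivan < Isla < Ava < Tess < Fred < Enzo < Cara.
The 6th largest is Isla.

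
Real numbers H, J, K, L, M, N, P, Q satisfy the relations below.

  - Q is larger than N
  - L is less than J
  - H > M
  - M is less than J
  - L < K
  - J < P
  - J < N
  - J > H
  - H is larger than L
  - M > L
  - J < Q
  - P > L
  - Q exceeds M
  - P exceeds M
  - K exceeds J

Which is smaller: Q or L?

L

L < M and M < H give L < H.
Then H < J extends the chain to J.
With J < N: L < M < H < J < N.
Then N < Q extends the chain to Q.
So L < Q; L is the smaller of the two.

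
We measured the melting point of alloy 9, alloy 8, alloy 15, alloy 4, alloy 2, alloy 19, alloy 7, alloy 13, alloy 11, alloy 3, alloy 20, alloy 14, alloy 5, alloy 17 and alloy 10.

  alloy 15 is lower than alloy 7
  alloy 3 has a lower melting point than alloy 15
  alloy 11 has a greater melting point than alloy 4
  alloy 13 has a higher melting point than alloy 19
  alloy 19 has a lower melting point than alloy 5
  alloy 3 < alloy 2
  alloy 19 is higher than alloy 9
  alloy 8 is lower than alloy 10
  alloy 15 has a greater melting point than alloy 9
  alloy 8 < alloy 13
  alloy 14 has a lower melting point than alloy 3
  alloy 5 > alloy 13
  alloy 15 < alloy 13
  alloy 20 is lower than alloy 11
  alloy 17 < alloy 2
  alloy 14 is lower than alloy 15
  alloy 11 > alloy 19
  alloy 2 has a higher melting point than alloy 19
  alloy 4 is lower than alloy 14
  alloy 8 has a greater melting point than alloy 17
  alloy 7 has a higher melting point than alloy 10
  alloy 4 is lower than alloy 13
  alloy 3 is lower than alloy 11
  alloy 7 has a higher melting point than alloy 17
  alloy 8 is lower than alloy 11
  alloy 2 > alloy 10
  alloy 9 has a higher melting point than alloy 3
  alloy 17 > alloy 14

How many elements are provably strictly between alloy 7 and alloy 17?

The relations place alloy 17 below alloy 7. An element lies strictly between them when it is forced above alloy 17 and also forced below alloy 7.
Above alloy 17: {alloy 8, alloy 10, alloy 13, alloy 11, alloy 5, alloy 2}. Below alloy 7: {alloy 4, alloy 14, alloy 3, alloy 9, alloy 15, alloy 8, alloy 10}.
Intersection: {alloy 8, alloy 10} — 2.

2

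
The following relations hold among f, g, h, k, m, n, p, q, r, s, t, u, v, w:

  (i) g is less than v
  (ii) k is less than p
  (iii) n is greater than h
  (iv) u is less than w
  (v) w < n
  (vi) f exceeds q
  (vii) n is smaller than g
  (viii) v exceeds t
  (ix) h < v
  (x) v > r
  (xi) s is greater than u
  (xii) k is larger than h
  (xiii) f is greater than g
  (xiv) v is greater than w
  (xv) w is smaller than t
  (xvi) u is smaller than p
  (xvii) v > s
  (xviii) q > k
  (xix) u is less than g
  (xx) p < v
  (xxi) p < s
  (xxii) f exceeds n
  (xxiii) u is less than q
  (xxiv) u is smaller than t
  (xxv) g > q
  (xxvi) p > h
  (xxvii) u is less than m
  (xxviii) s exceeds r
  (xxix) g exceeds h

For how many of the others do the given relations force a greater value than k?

From k the given relations immediately reach p, q.
From those, g, f, s, v — 6 in total.
Nothing else is reachable above k; 6 in all.

6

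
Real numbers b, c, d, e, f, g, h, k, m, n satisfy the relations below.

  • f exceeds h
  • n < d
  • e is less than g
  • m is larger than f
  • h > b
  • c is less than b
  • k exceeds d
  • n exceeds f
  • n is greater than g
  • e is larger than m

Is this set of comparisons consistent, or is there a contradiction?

The single ordering c < b < h < f < m < e < g < n < d < k satisfies every listed relation, so no contradiction arises.

consistent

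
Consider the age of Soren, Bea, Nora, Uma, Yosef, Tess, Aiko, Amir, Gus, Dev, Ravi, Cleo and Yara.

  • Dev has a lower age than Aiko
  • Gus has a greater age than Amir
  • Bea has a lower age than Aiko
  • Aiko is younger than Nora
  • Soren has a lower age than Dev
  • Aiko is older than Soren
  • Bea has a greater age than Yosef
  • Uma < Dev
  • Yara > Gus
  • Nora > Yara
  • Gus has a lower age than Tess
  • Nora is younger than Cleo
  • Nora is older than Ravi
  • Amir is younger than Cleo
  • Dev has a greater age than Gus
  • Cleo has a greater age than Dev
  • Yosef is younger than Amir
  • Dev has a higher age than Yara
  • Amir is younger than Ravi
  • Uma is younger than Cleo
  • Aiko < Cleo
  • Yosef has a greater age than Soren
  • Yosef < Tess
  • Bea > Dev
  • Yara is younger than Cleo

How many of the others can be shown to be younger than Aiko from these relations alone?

From Aiko the given relations immediately reach Soren, Dev, Bea.
From those, Yosef, Uma, Gus, Yara — 7 in total.
From those, Amir — 8 in total.
Nothing else is reachable below Aiko; 8 in all.

8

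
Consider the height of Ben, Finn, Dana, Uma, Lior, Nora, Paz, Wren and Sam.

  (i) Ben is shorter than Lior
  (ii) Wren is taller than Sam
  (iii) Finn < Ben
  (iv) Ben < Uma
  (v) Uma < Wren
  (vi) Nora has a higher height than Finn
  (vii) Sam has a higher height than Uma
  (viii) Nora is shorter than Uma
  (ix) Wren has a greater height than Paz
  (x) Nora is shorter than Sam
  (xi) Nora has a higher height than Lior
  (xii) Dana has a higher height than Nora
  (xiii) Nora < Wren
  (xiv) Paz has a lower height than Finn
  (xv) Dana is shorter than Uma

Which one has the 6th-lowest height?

Dana

Piecing the relations together gives one ordering: Paz < Finn < Ben < Lior < Nora < Dana < Uma < Sam < Wren.
Counting 6 from the smallest end gives Dana.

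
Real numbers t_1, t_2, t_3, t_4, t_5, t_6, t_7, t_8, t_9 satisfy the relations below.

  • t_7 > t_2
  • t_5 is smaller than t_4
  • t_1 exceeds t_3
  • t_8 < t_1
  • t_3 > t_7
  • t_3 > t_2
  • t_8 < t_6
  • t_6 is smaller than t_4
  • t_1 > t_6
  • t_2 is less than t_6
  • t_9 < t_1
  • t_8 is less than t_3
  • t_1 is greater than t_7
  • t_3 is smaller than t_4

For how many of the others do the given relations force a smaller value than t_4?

6

The elements the relations force below t_4 are t_8, t_2, t_5, t_7, t_6, t_3 — no chain reaches any other.
That is 6.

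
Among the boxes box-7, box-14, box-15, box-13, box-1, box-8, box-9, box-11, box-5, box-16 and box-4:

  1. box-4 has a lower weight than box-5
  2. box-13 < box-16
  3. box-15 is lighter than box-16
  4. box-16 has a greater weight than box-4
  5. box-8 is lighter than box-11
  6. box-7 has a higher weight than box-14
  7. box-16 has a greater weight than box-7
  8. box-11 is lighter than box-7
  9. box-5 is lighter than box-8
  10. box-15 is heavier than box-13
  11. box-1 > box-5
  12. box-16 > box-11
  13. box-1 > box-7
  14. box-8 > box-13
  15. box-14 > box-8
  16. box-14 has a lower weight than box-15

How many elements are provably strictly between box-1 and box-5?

The relations place box-5 below box-1. An element lies strictly between them when it is forced above box-5 and also forced below box-1.
Above box-5: {box-8, box-11, box-14, box-15, box-7, box-16}. Below box-1: {box-4, box-13, box-8, box-11, box-14, box-7}.
Intersection: {box-8, box-11, box-14, box-7} — 4.

4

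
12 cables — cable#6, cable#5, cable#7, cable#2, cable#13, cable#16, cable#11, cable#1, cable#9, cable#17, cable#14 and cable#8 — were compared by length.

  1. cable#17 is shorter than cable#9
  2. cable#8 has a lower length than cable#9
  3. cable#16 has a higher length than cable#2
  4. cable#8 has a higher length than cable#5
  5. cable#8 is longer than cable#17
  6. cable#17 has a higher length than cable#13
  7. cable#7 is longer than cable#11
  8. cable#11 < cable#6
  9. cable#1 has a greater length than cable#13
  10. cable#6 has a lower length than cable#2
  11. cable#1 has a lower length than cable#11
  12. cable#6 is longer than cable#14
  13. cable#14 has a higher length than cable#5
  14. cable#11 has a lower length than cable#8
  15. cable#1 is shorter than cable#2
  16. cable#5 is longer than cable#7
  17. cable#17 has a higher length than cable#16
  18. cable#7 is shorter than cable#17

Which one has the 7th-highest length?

cable#14

Chaining the given pairs: cable#13 < cable#1 < cable#11 < cable#7 < cable#5 < cable#14 < cable#6 < cable#2 < cable#16 < cable#17 < cable#8 < cable#9.
The 7th largest is cable#14.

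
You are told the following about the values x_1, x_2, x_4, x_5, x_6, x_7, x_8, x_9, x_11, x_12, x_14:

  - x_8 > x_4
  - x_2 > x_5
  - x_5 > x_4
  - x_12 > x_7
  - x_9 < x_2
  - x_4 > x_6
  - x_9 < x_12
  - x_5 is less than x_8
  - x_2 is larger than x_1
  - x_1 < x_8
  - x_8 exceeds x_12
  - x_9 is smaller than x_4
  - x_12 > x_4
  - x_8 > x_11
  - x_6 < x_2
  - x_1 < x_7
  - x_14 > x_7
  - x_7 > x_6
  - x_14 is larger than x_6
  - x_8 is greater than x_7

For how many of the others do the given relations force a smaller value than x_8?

Directly below x_8: x_1, x_7, x_4, x_11, x_5, x_12.
One step further: x_6, x_9 (8 so far).
No other element is forced below x_8 by the given relations, so the count is 8.

8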